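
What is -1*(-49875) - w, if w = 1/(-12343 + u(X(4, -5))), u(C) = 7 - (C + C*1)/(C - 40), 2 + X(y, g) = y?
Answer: 11689802269/234382 ≈ 49875.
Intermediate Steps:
X(y, g) = -2 + y
u(C) = 7 - 2*C/(-40 + C) (u(C) = 7 - (C + C)/(-40 + C) = 7 - 2*C/(-40 + C))
w = -19/234382 (w = 1/(-12343 + 5*(-56 + (-2 + 4))/(-40 + (-2 + 4))) = 1/(-12343 + 5*(-56 + 2)/(-40 + 2)) = 1/(-12343 + 5*(-54)/(-38)) = 1/(-12343 + 5*(-1/38)*(-54)) = 1/(-12343 + 135/19) = 1/(-234382/19) = -19/234382 ≈ -8.1064e-5)
-1*(-49875) - w = -1*(-49875) - 1*(-19/234382) = 49875 + 19/234382 = 11689802269/234382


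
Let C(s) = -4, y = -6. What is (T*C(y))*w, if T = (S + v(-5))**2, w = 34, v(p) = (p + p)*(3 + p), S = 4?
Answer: -78336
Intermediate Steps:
v(p) = 2*p*(3 + p) (v(p) = (2*p)*(3 + p) = 2*p*(3 + p))
T = 576 (T = (4 + 2*(-5)*(3 - 5))**2 = (4 + 2*(-5)*(-2))**2 = (4 + 20)**2 = 24**2 = 576)
(T*C(y))*w = (576*(-4))*34 = -2304*34 = -78336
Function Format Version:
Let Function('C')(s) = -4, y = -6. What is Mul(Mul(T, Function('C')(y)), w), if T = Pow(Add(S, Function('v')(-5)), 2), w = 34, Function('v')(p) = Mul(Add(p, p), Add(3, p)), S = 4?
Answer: -78336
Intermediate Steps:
Function('v')(p) = Mul(2, p, Add(3, p)) (Function('v')(p) = Mul(Mul(2, p), Add(3, p)) = Mul(2, p, Add(3, p)))
T = 576 (T = Pow(Add(4, Mul(2, -5, Add(3, -5))), 2) = Pow(Add(4, Mul(2, -5, -2)), 2) = Pow(Add(4, 20), 2) = Pow(24, 2) = 576)
Mul(Mul(T, Function('C')(y)), w) = Mul(Mul(576, -4), 34) = Mul(-2304, 34) = -78336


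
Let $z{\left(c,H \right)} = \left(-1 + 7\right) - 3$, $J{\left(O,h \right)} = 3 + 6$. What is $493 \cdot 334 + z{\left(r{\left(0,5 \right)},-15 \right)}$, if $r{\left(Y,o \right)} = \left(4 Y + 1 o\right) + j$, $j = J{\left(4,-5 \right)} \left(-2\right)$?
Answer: $164665$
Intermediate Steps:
$J{\left(O,h \right)} = 9$
$j = -18$ ($j = 9 \left(-2\right) = -18$)
$r{\left(Y,o \right)} = -18 + o + 4 Y$ ($r{\left(Y,o \right)} = \left(4 Y + 1 o\right) - 18 = \left(4 Y + o\right) - 18 = \left(o + 4 Y\right) - 18 = -18 + o + 4 Y$)
$z{\left(c,H \right)} = 3$ ($z{\left(c,H \right)} = 6 - 3 = 3$)
$493 \cdot 334 + z{\left(r{\left(0,5 \right)},-15 \right)} = 493 \cdot 334 + 3 = 164662 + 3 = 164665$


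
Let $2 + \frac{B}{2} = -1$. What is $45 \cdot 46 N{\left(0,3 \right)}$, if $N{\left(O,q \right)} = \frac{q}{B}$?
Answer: $-1035$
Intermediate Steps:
$B = -6$ ($B = -4 + 2 \left(-1\right) = -4 - 2 = -6$)
$N{\left(O,q \right)} = - \frac{q}{6}$ ($N{\left(O,q \right)} = \frac{q}{-6} = q \left(- \frac{1}{6}\right) = - \frac{q}{6}$)
$45 \cdot 46 N{\left(0,3 \right)} = 45 \cdot 46 \left(\left(- \frac{1}{6}\right) 3\right) = 2070 \left(- \frac{1}{2}\right) = -1035$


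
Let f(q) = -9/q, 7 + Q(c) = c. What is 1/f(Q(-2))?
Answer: 1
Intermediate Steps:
Q(c) = -7 + c
1/f(Q(-2)) = 1/(-9/(-7 - 2)) = 1/(-9/(-9)) = 1/(-9*(-⅑)) = 1/1 = 1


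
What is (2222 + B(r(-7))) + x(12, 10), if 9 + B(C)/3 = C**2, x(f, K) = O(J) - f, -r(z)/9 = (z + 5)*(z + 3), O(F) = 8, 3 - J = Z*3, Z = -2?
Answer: 17743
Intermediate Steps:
J = 9 (J = 3 - (-2)*3 = 3 - 1*(-6) = 3 + 6 = 9)
r(z) = -9*(3 + z)*(5 + z) (r(z) = -9*(z + 5)*(z + 3) = -9*(5 + z)*(3 + z) = -9*(3 + z)*(5 + z))
x(f, K) = 8 - f
B(C) = -27 + 3*C**2
(2222 + B(r(-7))) + x(12, 10) = (2222 + (-27 + 3*(-135 - 72*(-7) - 9*(-7)**2)**2)) + (8 - 1*12) = (2222 + (-27 + 3*(-135 + 504 - 9*49)**2)) + (8 - 12) = (2222 + (-27 + 3*(-135 + 504 - 441)**2)) - 4 = (2222 + (-27 + 3*(-72)**2)) - 4 = (2222 + (-27 + 3*5184)) - 4 = (2222 + (-27 + 15552)) - 4 = (2222 + 15525) - 4 = 17747 - 4 = 17743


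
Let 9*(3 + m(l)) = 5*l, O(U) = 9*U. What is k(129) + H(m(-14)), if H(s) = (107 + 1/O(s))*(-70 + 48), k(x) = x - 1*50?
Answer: -220653/97 ≈ -2274.8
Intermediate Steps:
k(x) = -50 + x (k(x) = x - 50 = -50 + x)
m(l) = -3 + 5*l/9 (m(l) = -3 + (5*l)/9 = -3 + 5*l/9)
H(s) = -2354 - 22/(9*s) (H(s) = (107 + 1/(9*s))*(-70 + 48) = (107 + 1/(9*s))*(-22) = -2354 - 22/(9*s))
k(129) + H(m(-14)) = (-50 + 129) + (-2354 - 22/(9*(-3 + (5/9)*(-14)))) = 79 + (-2354 - 22/(9*(-3 - 70/9))) = 79 + (-2354 - 22/(9*(-97/9))) = 79 + (-2354 - 22/9*(-9/97)) = 79 + (-2354 + 22/97) = 79 - 228316/97 = -220653/97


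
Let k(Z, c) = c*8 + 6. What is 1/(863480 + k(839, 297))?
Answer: 1/865862 ≈ 1.1549e-6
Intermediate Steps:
k(Z, c) = 6 + 8*c (k(Z, c) = 8*c + 6 = 6 + 8*c)
1/(863480 + k(839, 297)) = 1/(863480 + (6 + 8*297)) = 1/(863480 + (6 + 2376)) = 1/(863480 + 2382) = 1/865862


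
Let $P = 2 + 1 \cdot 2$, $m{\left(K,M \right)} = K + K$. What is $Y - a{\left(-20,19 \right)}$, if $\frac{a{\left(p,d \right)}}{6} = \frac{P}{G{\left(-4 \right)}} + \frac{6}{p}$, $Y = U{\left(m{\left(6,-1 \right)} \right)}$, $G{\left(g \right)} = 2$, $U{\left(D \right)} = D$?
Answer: $\frac{9}{5} \approx 1.8$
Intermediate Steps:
$m{\left(K,M \right)} = 2 K$
$Y = 12$ ($Y = 2 \cdot 6 = 12$)
$P = 4$ ($P = 2 + 2 = 4$)
$a{\left(p,d \right)} = 12 + \frac{36}{p}$ ($a{\left(p,d \right)} = 6 \left(\frac{4}{2} + \frac{6}{p}\right) = 6 \left(4 \cdot \frac{1}{2} + \frac{6}{p}\right) = 6 \left(2 + \frac{6}{p}\right) = 12 + \frac{36}{p}$)
$Y - a{\left(-20,19 \right)} = 12 - \left(12 + \frac{36}{-20}\right) = 12 - \left(12 + 36 \left(- \frac{1}{20}\right)\right) = 12 - \left(12 - \frac{9}{5}\right) = 12 - \frac{51}{5} = \frac{9}{5}$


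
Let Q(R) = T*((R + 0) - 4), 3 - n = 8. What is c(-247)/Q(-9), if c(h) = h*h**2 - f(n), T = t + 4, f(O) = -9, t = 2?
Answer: 7534607/39 ≈ 1.9320e+5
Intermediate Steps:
n = -5 (n = 3 - 1*8 = 3 - 8 = -5)
T = 6 (T = 2 + 4 = 6)
Q(R) = -24 + 6*R (Q(R) = 6*((R + 0) - 4) = 6*(R - 4) = 6*(-4 + R) = -24 + 6*R)
c(h) = 9 + h**3 (c(h) = h*h**2 - 1*(-9) = h**3 + 9 = 9 + h**3)
c(-247)/Q(-9) = (9 + (-247)**3)/(-24 + 6*(-9)) = (9 - 15069223)/(-24 - 54) = -15069214/(-78) = -15069214*(-1/78) = 7534607/39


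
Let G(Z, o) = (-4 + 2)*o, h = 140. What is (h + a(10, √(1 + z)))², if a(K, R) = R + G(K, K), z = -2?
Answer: (120 + I)² ≈ 14399.0 + 240.0*I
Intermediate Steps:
G(Z, o) = -2*o
a(K, R) = R - 2*K
(h + a(10, √(1 + z)))² = (140 + (√(1 - 2) - 2*10))² = (140 + (√(-1) - 20))² = (140 + (I - 20))² = (140 + (-20 + I))² = (120 + I)²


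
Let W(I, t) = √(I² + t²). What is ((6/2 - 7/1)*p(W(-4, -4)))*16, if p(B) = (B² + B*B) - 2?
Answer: -3968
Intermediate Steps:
p(B) = -2 + 2*B² (p(B) = (B² + B²) - 2 = 2*B² - 2 = -2 + 2*B²)
((6/2 - 7/1)*p(W(-4, -4)))*16 = ((6/2 - 7/1)*(-2 + 2*(√((-4)² + (-4)²))²))*16 = ((6*(½) - 7*1)*(-2 + 2*(√(16 + 16))²))*16 = ((3 - 7)*(-2 + 2*(√32)²))*16 = -4*(-2 + 2*(4*√2)²)*16 = -4*(-2 + 2*32)*16 = -4*(-2 + 64)*16 = -4*62*16 = -248*16 = -3968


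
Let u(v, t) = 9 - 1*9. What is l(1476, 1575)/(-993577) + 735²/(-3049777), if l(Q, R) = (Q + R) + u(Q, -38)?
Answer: -23741739324/131747316623 ≈ -0.18021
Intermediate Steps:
u(v, t) = 0 (u(v, t) = 9 - 9 = 0)
l(Q, R) = Q + R (l(Q, R) = (Q + R) + 0 = Q + R)
l(1476, 1575)/(-993577) + 735²/(-3049777) = (1476 + 1575)/(-993577) + 735²/(-3049777) = 3051*(-1/993577) + 540225*(-1/3049777) = -3051/993577 - 540225/3049777 = -23741739324/131747316623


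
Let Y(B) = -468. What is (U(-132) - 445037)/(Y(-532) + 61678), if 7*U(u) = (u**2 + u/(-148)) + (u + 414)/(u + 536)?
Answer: -23153206907/3202384780 ≈ -7.2300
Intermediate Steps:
U(u) = -u/1036 + u**2/7 + (414 + u)/(7*(536 + u)) (U(u) = ((u**2 + u/(-148)) + (u + 414)/(u + 536))/7 = ((u**2 - u/148) + (414 + u)/(536 + u))/7 = (u**2 - u/148 + (414 + u)/(536 + u))/7 = -u/1036 + u**2/7 + (414 + u)/(7*(536 + u)))
(U(-132) - 445037)/(Y(-532) + 61678) = ((61272 - 388*(-132) + 148*(-132)**3 + 79327*(-132)**2)/(1036*(536 - 132)) - 445037)/(-468 + 61678) = ((1/1036)*(61272 + 51216 + 148*(-2299968) + 79327*17424)/404 - 445037)/61210 = ((1/1036)*(1/404)*(61272 + 51216 - 340395264 + 1382193648) - 445037)*(1/61210) = ((1/1036)*(1/404)*1041910872 - 445037)*(1/61210) = (130238859/52318 - 445037)*(1/61210) = -23153206907/52318*1/61210 = -23153206907/3202384780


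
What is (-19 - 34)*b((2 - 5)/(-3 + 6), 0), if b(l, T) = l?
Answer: 53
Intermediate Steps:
(-19 - 34)*b((2 - 5)/(-3 + 6), 0) = (-19 - 34)*((2 - 5)/(-3 + 6)) = -(-159)/3 = -53*(-1) = 53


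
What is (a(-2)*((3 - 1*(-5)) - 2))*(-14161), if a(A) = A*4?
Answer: 679728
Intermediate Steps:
a(A) = 4*A
(a(-2)*((3 - 1*(-5)) - 2))*(-14161) = ((4*(-2))*((3 - 1*(-5)) - 2))*(-14161) = -8*((3 + 5) - 2)*(-14161) = -8*(8 - 2)*(-14161) = -8*6*(-14161) = -48*(-14161) = 679728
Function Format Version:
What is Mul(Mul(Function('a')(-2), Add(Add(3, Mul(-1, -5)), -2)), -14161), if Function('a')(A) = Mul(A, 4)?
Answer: 679728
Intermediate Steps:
Function('a')(A) = Mul(4, A)
Mul(Mul(Function('a')(-2), Add(Add(3, Mul(-1, -5)), -2)), -14161) = Mul(Mul(Mul(4, -2), Add(Add(3, Mul(-1, -5)), -2)), -14161) = Mul(Mul(-8, Add(Add(3, 5), -2)), -14161) = Mul(Mul(-8, Add(8, -2)), -14161) = Mul(Mul(-8, 6), -14161) = Mul(-48, -14161) = 679728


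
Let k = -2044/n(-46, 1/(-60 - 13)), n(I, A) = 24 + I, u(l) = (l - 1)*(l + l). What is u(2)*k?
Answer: 4088/11 ≈ 371.64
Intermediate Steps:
u(l) = 2*l*(-1 + l) (u(l) = (-1 + l)*(2*l) = 2*l*(-1 + l))
k = 1022/11 (k = -2044/(24 - 46) = -2044/(-22) = -2044*(-1/22) = 1022/11 ≈ 92.909)
u(2)*k = (2*2*(-1 + 2))*(1022/11) = (2*2*1)*(1022/11) = 4*(1022/11) = 4088/11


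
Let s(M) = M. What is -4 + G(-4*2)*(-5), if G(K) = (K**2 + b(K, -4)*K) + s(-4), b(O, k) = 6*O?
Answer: -2224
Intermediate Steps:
G(K) = -4 + 7*K**2 (G(K) = (K**2 + (6*K)*K) - 4 = (K**2 + 6*K**2) - 4 = 7*K**2 - 4 = -4 + 7*K**2)
-4 + G(-4*2)*(-5) = -4 + (-4 + 7*(-4*2)**2)*(-5) = -4 + (-4 + 7*(-8)**2)*(-5) = -4 + (-4 + 7*64)*(-5) = -4 + (-4 + 448)*(-5) = -4 + 444*(-5) = -4 - 2220 = -2224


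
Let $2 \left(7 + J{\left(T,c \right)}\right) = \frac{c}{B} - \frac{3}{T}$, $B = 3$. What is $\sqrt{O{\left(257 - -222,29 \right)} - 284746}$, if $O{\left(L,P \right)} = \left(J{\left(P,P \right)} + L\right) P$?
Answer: $\frac{i \sqrt{2438274}}{3} \approx 520.5 i$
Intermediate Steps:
$J{\left(T,c \right)} = -7 - \frac{3}{2 T} + \frac{c}{6}$ ($J{\left(T,c \right)} = -7 + \frac{\frac{c}{3} - \frac{3}{T}}{2} = -7 + \frac{- \frac{3}{T} + \frac{c}{3}}{2} = -7 + \left(- \frac{3}{2 T} + \frac{c}{6}\right) = -7 - \frac{3}{2 T} + \frac{c}{6}$)
$O{\left(L,P \right)} = P \left(L + \frac{-9 + P \left(-42 + P\right)}{6 P}\right)$ ($O{\left(L,P \right)} = \left(\frac{-9 + P \left(-42 + P\right)}{6 P} + L\right) P = \left(L + \frac{-9 + P \left(-42 + P\right)}{6 P}\right) P = P \left(L + \frac{-9 + P \left(-42 + P\right)}{6 P}\right)$)
$\sqrt{O{\left(257 - -222,29 \right)} - 284746} = \sqrt{\left(- \frac{3}{2} + \frac{1}{6} \cdot 29 \left(-42 + 29 + 6 \left(257 - -222\right)\right)\right) - 284746} = \sqrt{\left(- \frac{3}{2} + \frac{1}{6} \cdot 29 \left(-42 + 29 + 6 \left(257 + 222\right)\right)\right) - 284746} = \sqrt{\left(- \frac{3}{2} + \frac{1}{6} \cdot 29 \left(-42 + 29 + 6 \cdot 479\right)\right) - 284746} = \sqrt{\left(- \frac{3}{2} + \frac{1}{6} \cdot 29 \left(-42 + 29 + 2874\right)\right) - 284746} = \sqrt{\left(- \frac{3}{2} + \frac{1}{6} \cdot 29 \cdot 2861\right) - 284746} = \sqrt{\left(- \frac{3}{2} + \frac{82969}{6}\right) - 284746} = \sqrt{\frac{41480}{3} - 284746} = \sqrt{- \frac{812758}{3}} = \frac{i \sqrt{2438274}}{3}$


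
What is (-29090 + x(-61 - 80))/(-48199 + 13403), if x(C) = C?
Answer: 29231/34796 ≈ 0.84007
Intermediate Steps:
(-29090 + x(-61 - 80))/(-48199 + 13403) = (-29090 + (-61 - 80))/(-48199 + 13403) = (-29090 - 141)/(-34796) = -29231*(-1/34796) = 29231/34796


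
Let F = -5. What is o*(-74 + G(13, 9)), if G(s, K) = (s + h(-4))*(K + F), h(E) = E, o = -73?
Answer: 2774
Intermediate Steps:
G(s, K) = (-5 + K)*(-4 + s) (G(s, K) = (s - 4)*(K - 5) = (-4 + s)*(-5 + K) = (-5 + K)*(-4 + s))
o*(-74 + G(13, 9)) = -73*(-74 + (20 - 5*13 - 4*9 + 9*13)) = -73*(-74 + (20 - 65 - 36 + 117)) = -73*(-74 + 36) = -73*(-38) = 2774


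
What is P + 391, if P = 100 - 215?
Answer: 276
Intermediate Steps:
P = -115
P + 391 = -115 + 391 = 276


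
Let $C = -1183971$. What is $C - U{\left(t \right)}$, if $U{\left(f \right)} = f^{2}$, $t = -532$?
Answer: $-1466995$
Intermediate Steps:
$C - U{\left(t \right)} = -1183971 - \left(-532\right)^{2} = -1183971 - 283024 = -1466995$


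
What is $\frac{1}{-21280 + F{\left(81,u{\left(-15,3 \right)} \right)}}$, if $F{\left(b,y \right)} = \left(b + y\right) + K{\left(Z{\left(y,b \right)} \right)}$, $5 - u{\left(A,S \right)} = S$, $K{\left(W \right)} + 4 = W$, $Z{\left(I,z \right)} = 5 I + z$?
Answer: $- \frac{1}{21110} \approx -4.7371 \cdot 10^{-5}$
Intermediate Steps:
$Z{\left(I,z \right)} = z + 5 I$
$K{\left(W \right)} = -4 + W$
$u{\left(A,S \right)} = 5 - S$
$F{\left(b,y \right)} = -4 + 2 b + 6 y$ ($F{\left(b,y \right)} = \left(b + y\right) - \left(4 - b - 5 y\right) = \left(b + y\right) + \left(-4 + b + 5 y\right) = -4 + 2 b + 6 y$)
$\frac{1}{-21280 + F{\left(81,u{\left(-15,3 \right)} \right)}} = \frac{1}{-21280 + \left(-4 + 2 \cdot 81 + 6 \left(5 - 3\right)\right)} = \frac{1}{-21280 + \left(-4 + 162 + 6 \left(5 - 3\right)\right)} = \frac{1}{-21280 + \left(-4 + 162 + 6 \cdot 2\right)} = \frac{1}{-21280 + \left(-4 + 162 + 12\right)} = \frac{1}{-21280 + 170} = \frac{1}{-21110} = - \frac{1}{21110}$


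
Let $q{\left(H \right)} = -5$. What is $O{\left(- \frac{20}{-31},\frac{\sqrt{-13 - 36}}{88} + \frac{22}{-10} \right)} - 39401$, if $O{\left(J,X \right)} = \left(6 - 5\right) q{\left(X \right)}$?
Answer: $-39406$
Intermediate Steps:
$O{\left(J,X \right)} = -5$ ($O{\left(J,X \right)} = \left(6 - 5\right) \left(-5\right) = 1 \left(-5\right) = -5$)
$O{\left(- \frac{20}{-31},\frac{\sqrt{-13 - 36}}{88} + \frac{22}{-10} \right)} - 39401 = -5 - 39401 = -39406$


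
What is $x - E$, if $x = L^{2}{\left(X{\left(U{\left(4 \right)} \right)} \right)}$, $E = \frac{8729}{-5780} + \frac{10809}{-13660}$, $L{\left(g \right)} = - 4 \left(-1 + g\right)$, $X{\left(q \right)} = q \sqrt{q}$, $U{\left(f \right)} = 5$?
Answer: $\frac{1991932387}{986935} - 160 \sqrt{5} \approx 1660.5$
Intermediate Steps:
$X{\left(q \right)} = q^{\frac{3}{2}}$
$L{\left(g \right)} = 4 - 4 g$
$E = - \frac{2271427}{986935}$ ($E = 8729 \left(- \frac{1}{5780}\right) + 10809 \left(- \frac{1}{13660}\right) = - \frac{8729}{5780} - \frac{10809}{13660} = - \frac{2271427}{986935} \approx -2.3015$)
$x = \left(4 - 20 \sqrt{5}\right)^{2}$ ($x = \left(4 - 4 \cdot 5^{\frac{3}{2}}\right)^{2} = \left(4 - 4 \cdot 5 \sqrt{5}\right)^{2} = \left(4 - 20 \sqrt{5}\right)^{2} \approx 1658.2$)
$x - E = \left(2016 - 160 \sqrt{5}\right) - - \frac{2271427}{986935} = \left(2016 - 160 \sqrt{5}\right) + \frac{2271427}{986935} = \frac{1991932387}{986935} - 160 \sqrt{5}$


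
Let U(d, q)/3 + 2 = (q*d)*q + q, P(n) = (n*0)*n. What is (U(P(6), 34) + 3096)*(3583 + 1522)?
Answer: 16295160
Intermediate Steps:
P(n) = 0 (P(n) = 0*n = 0)
U(d, q) = -6 + 3*q + 3*d*q² (U(d, q) = -6 + 3*((q*d)*q + q) = -6 + 3*((d*q)*q + q) = -6 + 3*(d*q² + q) = -6 + 3*(q + d*q²) = -6 + (3*q + 3*d*q²) = -6 + 3*q + 3*d*q²)
(U(P(6), 34) + 3096)*(3583 + 1522) = ((-6 + 3*34 + 3*0*34²) + 3096)*(3583 + 1522) = ((-6 + 102 + 3*0*1156) + 3096)*5105 = ((-6 + 102 + 0) + 3096)*5105 = (96 + 3096)*5105 = 3192*5105 = 16295160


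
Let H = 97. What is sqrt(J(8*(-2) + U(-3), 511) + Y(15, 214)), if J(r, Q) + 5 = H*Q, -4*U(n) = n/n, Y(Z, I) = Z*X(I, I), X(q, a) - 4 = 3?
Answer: sqrt(49667) ≈ 222.86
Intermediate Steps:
X(q, a) = 7 (X(q, a) = 4 + 3 = 7)
Y(Z, I) = 7*Z (Y(Z, I) = Z*7 = 7*Z)
U(n) = -1/4 (U(n) = -n/(4*n) = -1/4*1 = -1/4)
J(r, Q) = -5 + 97*Q
sqrt(J(8*(-2) + U(-3), 511) + Y(15, 214)) = sqrt((-5 + 97*511) + 7*15) = sqrt((-5 + 49567) + 105) = sqrt(49562 + 105) = sqrt(49667)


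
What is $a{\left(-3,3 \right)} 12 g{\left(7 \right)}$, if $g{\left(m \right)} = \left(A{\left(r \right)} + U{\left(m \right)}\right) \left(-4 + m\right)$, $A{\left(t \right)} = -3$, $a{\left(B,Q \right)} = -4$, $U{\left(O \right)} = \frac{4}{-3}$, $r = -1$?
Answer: $624$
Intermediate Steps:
$U{\left(O \right)} = - \frac{4}{3}$ ($U{\left(O \right)} = 4 \left(- \frac{1}{3}\right) = - \frac{4}{3}$)
$g{\left(m \right)} = \frac{52}{3} - \frac{13 m}{3}$ ($g{\left(m \right)} = \left(-3 - \frac{4}{3}\right) \left(-4 + m\right) = - \frac{13 \left(-4 + m\right)}{3} = \frac{52}{3} - \frac{13 m}{3}$)
$a{\left(-3,3 \right)} 12 g{\left(7 \right)} = \left(-4\right) 12 \left(\frac{52}{3} - \frac{91}{3}\right) = - 48 \left(\frac{52}{3} - \frac{91}{3}\right) = \left(-48\right) \left(-13\right) = 624$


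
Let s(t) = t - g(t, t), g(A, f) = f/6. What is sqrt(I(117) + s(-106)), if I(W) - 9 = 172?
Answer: sqrt(834)/3 ≈ 9.6264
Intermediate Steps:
g(A, f) = f/6 (g(A, f) = f*(1/6) = f/6)
s(t) = 5*t/6 (s(t) = t - t/6 = 5*t/6)
I(W) = 181 (I(W) = 9 + 172 = 181)
sqrt(I(117) + s(-106)) = sqrt(181 + (5/6)*(-106)) = sqrt(181 - 265/3) = sqrt(278/3) = sqrt(834)/3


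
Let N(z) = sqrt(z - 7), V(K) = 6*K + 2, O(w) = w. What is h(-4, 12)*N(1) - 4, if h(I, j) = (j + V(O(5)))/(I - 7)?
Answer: -4 - 4*I*sqrt(6) ≈ -4.0 - 9.798*I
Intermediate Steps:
V(K) = 2 + 6*K
h(I, j) = (32 + j)/(-7 + I) (h(I, j) = (j + (2 + 6*5))/(I - 7) = (j + (2 + 30))/(-7 + I) = (j + 32)/(-7 + I) = (32 + j)/(-7 + I))
N(z) = sqrt(-7 + z)
h(-4, 12)*N(1) - 4 = ((32 + 12)/(-7 - 4))*sqrt(-7 + 1) - 4 = (44/(-11))*sqrt(-6) - 4 = (-1/11*44)*(I*sqrt(6)) - 4 = -4*I*sqrt(6) - 4 = -4 - 4*I*sqrt(6)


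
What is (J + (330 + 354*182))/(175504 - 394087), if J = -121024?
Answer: 56266/218583 ≈ 0.25741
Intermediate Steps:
(J + (330 + 354*182))/(175504 - 394087) = (-121024 + (330 + 354*182))/(175504 - 394087) = (-121024 + (330 + 64428))/(-218583) = (-121024 + 64758)*(-1/218583) = -56266*(-1/218583) = 56266/218583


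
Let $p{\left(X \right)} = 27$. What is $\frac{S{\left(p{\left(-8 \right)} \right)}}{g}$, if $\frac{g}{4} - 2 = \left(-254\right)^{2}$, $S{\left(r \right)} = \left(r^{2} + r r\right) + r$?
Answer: $\frac{495}{86024} \approx 0.0057542$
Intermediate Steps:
$S{\left(r \right)} = r + 2 r^{2}$ ($S{\left(r \right)} = \left(r^{2} + r^{2}\right) + r = 2 r^{2} + r = r + 2 r^{2}$)
$g = 258072$ ($g = 8 + 4 \left(-254\right)^{2} = 8 + 4 \cdot 64516 = 8 + 258064 = 258072$)
$\frac{S{\left(p{\left(-8 \right)} \right)}}{g} = \frac{27 \left(1 + 2 \cdot 27\right)}{258072} = 27 \left(1 + 54\right) \frac{1}{258072} = 27 \cdot 55 \cdot \frac{1}{258072} = 1485 \cdot \frac{1}{258072} = \frac{495}{86024}$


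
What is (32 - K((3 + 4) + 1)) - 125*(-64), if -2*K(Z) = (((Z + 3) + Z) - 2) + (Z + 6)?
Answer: 16095/2 ≈ 8047.5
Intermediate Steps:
K(Z) = -7/2 - 3*Z/2 (K(Z) = -((((Z + 3) + Z) - 2) + (Z + 6))/2 = -((((3 + Z) + Z) - 2) + (6 + Z))/2 = -(((3 + 2*Z) - 2) + (6 + Z))/2 = -((1 + 2*Z) + (6 + Z))/2 = -(7 + 3*Z)/2 = -7/2 - 3*Z/2)
(32 - K((3 + 4) + 1)) - 125*(-64) = (32 - (-7/2 - 3*((3 + 4) + 1)/2)) - 125*(-64) = (32 - (-7/2 - 3*(7 + 1)/2)) + 8000 = (32 - (-7/2 - 3/2*8)) + 8000 = (32 - (-7/2 - 12)) + 8000 = (32 - 1*(-31/2)) + 8000 = (32 + 31/2) + 8000 = 95/2 + 8000 = 16095/2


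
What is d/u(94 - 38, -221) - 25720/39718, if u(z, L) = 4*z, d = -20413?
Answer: -58323201/635488 ≈ -91.777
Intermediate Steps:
d/u(94 - 38, -221) - 25720/39718 = -20413*1/(4*(94 - 38)) - 25720/39718 = -20413/(4*56) - 25720*1/39718 = -20413/224 - 12860/19859 = -58323201/635488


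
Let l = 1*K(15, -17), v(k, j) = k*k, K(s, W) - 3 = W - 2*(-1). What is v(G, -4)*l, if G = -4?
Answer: -192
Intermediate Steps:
K(s, W) = 5 + W (K(s, W) = 3 + (W - 2*(-1)) = 3 + (W + 2) = 3 + (2 + W) = 5 + W)
v(k, j) = k**2
l = -12 (l = 1*(5 - 17) = 1*(-12) = -12)
v(G, -4)*l = (-4)**2*(-12) = 16*(-12) = -192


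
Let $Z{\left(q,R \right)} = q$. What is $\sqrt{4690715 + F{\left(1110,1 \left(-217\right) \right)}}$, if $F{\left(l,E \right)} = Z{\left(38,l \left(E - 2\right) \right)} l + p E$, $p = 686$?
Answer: $9 \sqrt{56593} \approx 2141.0$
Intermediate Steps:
$F{\left(l,E \right)} = 38 l + 686 E$
$\sqrt{4690715 + F{\left(1110,1 \left(-217\right) \right)}} = \sqrt{4690715 + \left(38 \cdot 1110 + 686 \cdot 1 \left(-217\right)\right)} = \sqrt{4690715 + \left(42180 + 686 \left(-217\right)\right)} = \sqrt{4690715 + \left(42180 - 148862\right)} = \sqrt{4690715 - 106682} = \sqrt{4584033} = 9 \sqrt{56593}$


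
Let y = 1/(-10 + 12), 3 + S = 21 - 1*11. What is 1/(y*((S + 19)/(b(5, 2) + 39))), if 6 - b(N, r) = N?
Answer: 40/13 ≈ 3.0769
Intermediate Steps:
S = 7 (S = -3 + (21 - 1*11) = -3 + (21 - 11) = -3 + 10 = 7)
b(N, r) = 6 - N
y = ½ (y = 1/2 = ½ ≈ 0.50000)
1/(y*((S + 19)/(b(5, 2) + 39))) = 1/(((7 + 19)/((6 - 1*5) + 39))/2) = 1/((26/((6 - 5) + 39))/2) = 1/((26/(1 + 39))/2) = 1/((26/40)/2) = 1/((26*(1/40))/2) = 1/((½)*(13/20)) = 1/(13/40) = 40/13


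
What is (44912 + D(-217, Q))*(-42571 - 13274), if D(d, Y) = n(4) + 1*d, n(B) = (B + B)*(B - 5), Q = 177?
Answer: -2495545515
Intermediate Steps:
n(B) = 2*B*(-5 + B) (n(B) = (2*B)*(-5 + B) = 2*B*(-5 + B))
D(d, Y) = -8 + d (D(d, Y) = 2*4*(-5 + 4) + 1*d = 2*4*(-1) + d = -8 + d)
(44912 + D(-217, Q))*(-42571 - 13274) = (44912 + (-8 - 217))*(-42571 - 13274) = (44912 - 225)*(-55845) = 44687*(-55845) = -2495545515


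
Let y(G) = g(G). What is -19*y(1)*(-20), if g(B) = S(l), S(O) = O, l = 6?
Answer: 2280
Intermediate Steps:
g(B) = 6
y(G) = 6
-19*y(1)*(-20) = -19*6*(-20) = -114*(-20) = 2280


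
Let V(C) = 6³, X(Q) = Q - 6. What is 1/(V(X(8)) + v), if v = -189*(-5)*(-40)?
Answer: -1/37584 ≈ -2.6607e-5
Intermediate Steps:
X(Q) = -6 + Q
v = -37800 (v = -27*(-35)*(-40) = 945*(-40) = -37800)
V(C) = 216
1/(V(X(8)) + v) = 1/(216 - 37800) = 1/(-37584) = -1/37584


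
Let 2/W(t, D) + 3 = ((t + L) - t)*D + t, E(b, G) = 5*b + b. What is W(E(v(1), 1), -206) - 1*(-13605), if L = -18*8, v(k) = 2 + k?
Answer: 403782797/29679 ≈ 13605.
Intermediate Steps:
L = -144
E(b, G) = 6*b
W(t, D) = 2/(-3 + t - 144*D) (W(t, D) = 2/(-3 + (((t - 144) - t)*D + t)) = 2/(-3 + (((-144 + t) - t)*D + t)) = 2/(-3 + (-144*D + t)) = 2/(-3 + (t - 144*D)) = 2/(-3 + t - 144*D))
W(E(v(1), 1), -206) - 1*(-13605) = 2/(-3 + 6*(2 + 1) - 144*(-206)) - 1*(-13605) = 2/(-3 + 6*3 + 29664) + 13605 = 2/(-3 + 18 + 29664) + 13605 = 2/29679 + 13605 = 403782797/29679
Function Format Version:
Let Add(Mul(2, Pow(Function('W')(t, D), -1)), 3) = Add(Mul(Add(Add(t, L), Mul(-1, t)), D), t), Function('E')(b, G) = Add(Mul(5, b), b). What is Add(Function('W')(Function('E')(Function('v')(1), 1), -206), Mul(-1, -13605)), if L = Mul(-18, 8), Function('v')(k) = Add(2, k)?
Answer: Rational(403782797, 29679) ≈ 13605.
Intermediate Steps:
L = -144
Function('E')(b, G) = Mul(6, b)
Function('W')(t, D) = Mul(2, Pow(Add(-3, t, Mul(-144, D)), -1)) (Function('W')(t, D) = Mul(2, Pow(Add(-3, Add(Mul(Add(Add(t, -144), Mul(-1, t)), D), t)), -1)) = Mul(2, Pow(Add(-3, Add(Mul(Add(Add(-144, t), Mul(-1, t)), D), t)), -1)) = Mul(2, Pow(Add(-3, Add(Mul(-144, D), t)), -1)) = Mul(2, Pow(Add(-3, Add(t, Mul(-144, D))), -1)) = Mul(2, Pow(Add(-3, t, Mul(-144, D)), -1)))
Add(Function('W')(Function('E')(Function('v')(1), 1), -206), Mul(-1, -13605)) = Add(Mul(2, Pow(Add(-3, Mul(6, Add(2, 1)), Mul(-144, -206)), -1)), Mul(-1, -13605)) = Add(Mul(2, Pow(Add(-3, Mul(6, 3), 29664), -1)), 13605) = Add(Mul(2, Pow(Add(-3, 18, 29664), -1)), 13605) = Add(Mul(2, Pow(29679, -1)), 13605) = Add(Mul(2, Rational(1, 29679)), 13605) = Add(Rational(2, 29679), 13605) = Rational(403782797, 29679)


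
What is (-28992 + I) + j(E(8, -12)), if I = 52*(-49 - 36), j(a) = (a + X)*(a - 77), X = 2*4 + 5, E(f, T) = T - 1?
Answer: -33412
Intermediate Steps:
E(f, T) = -1 + T
X = 13 (X = 8 + 5 = 13)
j(a) = (-77 + a)*(13 + a) (j(a) = (a + 13)*(a - 77) = (13 + a)*(-77 + a) = (-77 + a)*(13 + a))
I = -4420 (I = 52*(-85) = -4420)
(-28992 + I) + j(E(8, -12)) = (-28992 - 4420) + (-1001 + (-1 - 12)² - 64*(-1 - 12)) = -33412 + (-1001 + (-13)² - 64*(-13)) = -33412 + (-1001 + 169 + 832) = -33412 + 0 = -33412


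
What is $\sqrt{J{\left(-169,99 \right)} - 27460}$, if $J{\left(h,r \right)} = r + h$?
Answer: $i \sqrt{27530} \approx 165.92 i$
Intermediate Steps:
$J{\left(h,r \right)} = h + r$
$\sqrt{J{\left(-169,99 \right)} - 27460} = \sqrt{\left(-169 + 99\right) - 27460} = \sqrt{-70 - 27460} = \sqrt{-27530} = i \sqrt{27530}$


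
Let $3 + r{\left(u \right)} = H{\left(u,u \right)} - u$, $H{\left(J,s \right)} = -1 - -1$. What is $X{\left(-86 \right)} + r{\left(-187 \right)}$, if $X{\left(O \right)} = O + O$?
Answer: $12$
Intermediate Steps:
$X{\left(O \right)} = 2 O$
$H{\left(J,s \right)} = 0$ ($H{\left(J,s \right)} = -1 + 1 = 0$)
$r{\left(u \right)} = -3 - u$ ($r{\left(u \right)} = -3 + \left(0 - u\right) = -3 - u$)
$X{\left(-86 \right)} + r{\left(-187 \right)} = 2 \left(-86\right) - -184 = -172 + \left(-3 + 187\right) = -172 + 184 = 12$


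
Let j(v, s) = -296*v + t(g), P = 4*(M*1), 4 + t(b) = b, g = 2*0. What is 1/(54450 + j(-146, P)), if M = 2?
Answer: 1/97662 ≈ 1.0239e-5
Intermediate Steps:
g = 0
t(b) = -4 + b
P = 8 (P = 4*(2*1) = 4*2 = 8)
j(v, s) = -4 - 296*v (j(v, s) = -296*v + (-4 + 0) = -296*v - 4 = -4 - 296*v)
1/(54450 + j(-146, P)) = 1/(54450 + (-4 - 296*(-146))) = 1/(54450 + (-4 + 43216)) = 1/(54450 + 43212) = 1/97662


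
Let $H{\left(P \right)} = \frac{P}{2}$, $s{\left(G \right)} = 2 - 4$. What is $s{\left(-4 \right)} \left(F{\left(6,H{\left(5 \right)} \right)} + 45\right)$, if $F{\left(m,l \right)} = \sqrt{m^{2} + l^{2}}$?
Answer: $-103$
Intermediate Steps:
$s{\left(G \right)} = -2$ ($s{\left(G \right)} = 2 - 4 = -2$)
$H{\left(P \right)} = \frac{P}{2}$ ($H{\left(P \right)} = P \frac{1}{2} = \frac{P}{2}$)
$F{\left(m,l \right)} = \sqrt{l^{2} + m^{2}}$
$s{\left(-4 \right)} \left(F{\left(6,H{\left(5 \right)} \right)} + 45\right) = - 2 \left(\sqrt{\left(\frac{1}{2} \cdot 5\right)^{2} + 6^{2}} + 45\right) = - 2 \left(\sqrt{\left(\frac{5}{2}\right)^{2} + 36} + 45\right) = - 2 \left(\sqrt{\frac{25}{4} + 36} + 45\right) = - 2 \left(\sqrt{\frac{169}{4}} + 45\right) = - 2 \left(\frac{13}{2} + 45\right) = \left(-2\right) \frac{103}{2} = -103$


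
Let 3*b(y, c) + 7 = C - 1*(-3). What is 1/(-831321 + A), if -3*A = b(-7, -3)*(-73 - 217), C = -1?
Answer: -9/7483339 ≈ -1.2027e-6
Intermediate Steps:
b(y, c) = -5/3 (b(y, c) = -7/3 + (-1 - 1*(-3))/3 = -7/3 + (-1 + 3)/3 = -7/3 + (⅓)*2 = -7/3 + ⅔ = -5/3)
A = -1450/9 (A = -(-5)*(-73 - 217)/9 = -(-5)*(-290)/9 = -⅓*1450/3 = -1450/9 ≈ -161.11)
1/(-831321 + A) = 1/(-831321 - 1450/9) = 1/(-7483339/9) = -9/7483339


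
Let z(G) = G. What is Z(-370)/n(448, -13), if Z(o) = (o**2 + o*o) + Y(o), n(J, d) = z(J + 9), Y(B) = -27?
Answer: 273773/457 ≈ 599.07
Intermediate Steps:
n(J, d) = 9 + J (n(J, d) = J + 9 = 9 + J)
Z(o) = -27 + 2*o**2 (Z(o) = (o**2 + o*o) - 27 = (o**2 + o**2) - 27 = 2*o**2 - 27 = -27 + 2*o**2)
Z(-370)/n(448, -13) = (-27 + 2*(-370)**2)/(9 + 448) = (-27 + 2*136900)/457 = (-27 + 273800)*(1/457) = 273773*(1/457) = 273773/457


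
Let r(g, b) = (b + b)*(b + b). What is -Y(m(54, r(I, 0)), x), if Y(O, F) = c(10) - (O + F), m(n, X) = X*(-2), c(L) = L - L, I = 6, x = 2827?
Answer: 2827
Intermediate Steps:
r(g, b) = 4*b² (r(g, b) = (2*b)*(2*b) = 4*b²)
c(L) = 0
m(n, X) = -2*X
Y(O, F) = -F - O (Y(O, F) = 0 - (O + F) = 0 - (F + O) = 0 + (-F - O) = -F - O)
-Y(m(54, r(I, 0)), x) = -(-1*2827 - (-2)*4*0²) = -(-2827 - (-2)*4*0) = -(-2827 - (-2)*0) = -(-2827 - 1*0) = -(-2827 + 0) = -1*(-2827) = 2827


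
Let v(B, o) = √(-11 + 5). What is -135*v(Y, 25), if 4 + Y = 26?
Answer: -135*I*√6 ≈ -330.68*I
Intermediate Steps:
Y = 22 (Y = -4 + 26 = 22)
v(B, o) = I*√6 (v(B, o) = √(-6) = I*√6)
-135*v(Y, 25) = -135*I*√6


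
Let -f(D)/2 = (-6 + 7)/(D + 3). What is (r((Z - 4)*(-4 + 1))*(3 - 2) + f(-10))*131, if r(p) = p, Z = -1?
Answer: 14017/7 ≈ 2002.4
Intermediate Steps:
f(D) = -2/(3 + D) (f(D) = -2*(-6 + 7)/(D + 3) = -2/(3 + D))
(r((Z - 4)*(-4 + 1))*(3 - 2) + f(-10))*131 = (((-1 - 4)*(-4 + 1))*(3 - 2) - 2/(3 - 10))*131 = (-5*(-3)*1 - 2/(-7))*131 = (15*1 - 2*(-⅐))*131 = (15 + 2/7)*131 = (107/7)*131 = 14017/7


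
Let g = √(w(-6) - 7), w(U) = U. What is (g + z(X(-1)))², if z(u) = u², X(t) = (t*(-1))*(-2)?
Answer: (4 + I*√13)² ≈ 3.0 + 28.844*I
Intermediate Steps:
X(t) = 2*t (X(t) = -t*(-2) = 2*t)
g = I*√13 (g = √(-6 - 7) = √(-13) = I*√13 ≈ 3.6056*I)
(g + z(X(-1)))² = (I*√13 + (2*(-1))²)² = (I*√13 + (-2)²)² = (I*√13 + 4)² = (4 + I*√13)²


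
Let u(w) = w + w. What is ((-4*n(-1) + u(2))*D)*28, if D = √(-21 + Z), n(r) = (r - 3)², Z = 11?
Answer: -1680*I*√10 ≈ -5312.6*I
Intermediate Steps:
u(w) = 2*w
n(r) = (-3 + r)²
D = I*√10 (D = √(-21 + 11) = √(-10) = I*√10 ≈ 3.1623*I)
((-4*n(-1) + u(2))*D)*28 = ((-4*(-3 - 1)² + 2*2)*(I*√10))*28 = ((-4*(-4)² + 4)*(I*√10))*28 = ((-4*16 + 4)*(I*√10))*28 = ((-64 + 4)*(I*√10))*28 = -60*I*√10*28 = -1680*I*√10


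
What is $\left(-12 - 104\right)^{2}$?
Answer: $13456$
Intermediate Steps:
$\left(-12 - 104\right)^{2} = \left(-116\right)^{2} = 13456$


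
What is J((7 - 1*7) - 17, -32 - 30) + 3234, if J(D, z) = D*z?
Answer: 4288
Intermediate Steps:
J((7 - 1*7) - 17, -32 - 30) + 3234 = ((7 - 1*7) - 17)*(-32 - 30) + 3234 = ((7 - 7) - 17)*(-62) + 3234 = (0 - 17)*(-62) + 3234 = -17*(-62) + 3234 = 1054 + 3234 = 4288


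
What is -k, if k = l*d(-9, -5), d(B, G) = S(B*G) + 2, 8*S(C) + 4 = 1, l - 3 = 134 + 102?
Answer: -3107/8 ≈ -388.38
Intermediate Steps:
l = 239 (l = 3 + (134 + 102) = 3 + 236 = 239)
S(C) = -3/8 (S(C) = -½ + (⅛)*1 = -½ + ⅛ = -3/8)
d(B, G) = 13/8 (d(B, G) = -3/8 + 2 = 13/8)
k = 3107/8 (k = 239*(13/8) = 3107/8 ≈ 388.38)
-k = -1*3107/8 = -3107/8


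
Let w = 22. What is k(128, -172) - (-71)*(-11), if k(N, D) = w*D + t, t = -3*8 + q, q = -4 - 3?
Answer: -4596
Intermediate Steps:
q = -7
t = -31 (t = -3*8 - 7 = -24 - 7 = -31)
k(N, D) = -31 + 22*D (k(N, D) = 22*D - 31 = -31 + 22*D)
k(128, -172) - (-71)*(-11) = (-31 + 22*(-172)) - (-71)*(-11) = (-31 - 3784) - 1*781 = -3815 - 781 = -4596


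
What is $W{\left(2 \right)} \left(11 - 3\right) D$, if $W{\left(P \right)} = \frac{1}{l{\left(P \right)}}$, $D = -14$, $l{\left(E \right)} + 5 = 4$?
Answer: $112$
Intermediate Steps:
$l{\left(E \right)} = -1$ ($l{\left(E \right)} = -5 + 4 = -1$)
$W{\left(P \right)} = -1$ ($W{\left(P \right)} = \frac{1}{-1} = -1$)
$W{\left(2 \right)} \left(11 - 3\right) D = - (11 - 3) \left(-14\right) = \left(-1\right) 8 \left(-14\right) = \left(-8\right) \left(-14\right) = 112$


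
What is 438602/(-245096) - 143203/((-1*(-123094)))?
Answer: -22271939269/7542461756 ≈ -2.9529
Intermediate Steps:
438602/(-245096) - 143203/((-1*(-123094))) = 438602*(-1/245096) - 143203/123094 = -219301/122548 - 143203*1/123094 = -219301/122548 - 143203/123094 = -22271939269/7542461756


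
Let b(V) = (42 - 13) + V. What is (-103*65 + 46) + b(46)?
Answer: -6574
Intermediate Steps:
b(V) = 29 + V
(-103*65 + 46) + b(46) = (-103*65 + 46) + (29 + 46) = (-6695 + 46) + 75 = -6649 + 75 = -6574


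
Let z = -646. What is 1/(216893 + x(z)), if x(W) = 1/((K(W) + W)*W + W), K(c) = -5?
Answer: 419900/91073370701 ≈ 4.6106e-6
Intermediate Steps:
x(W) = 1/(W + W*(-5 + W)) (x(W) = 1/((-5 + W)*W + W) = 1/(W*(-5 + W) + W) = 1/(W + W*(-5 + W)))
1/(216893 + x(z)) = 1/(216893 + 1/((-646)*(-4 - 646))) = 1/(216893 - 1/646/(-650)) = 1/(216893 - 1/646*(-1/650)) = 1/(216893 + 1/419900) = 1/(91073370701/419900) = 419900/91073370701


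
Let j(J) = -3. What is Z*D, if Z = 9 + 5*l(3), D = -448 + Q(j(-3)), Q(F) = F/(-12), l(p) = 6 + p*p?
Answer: -37611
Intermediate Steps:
l(p) = 6 + p²
Q(F) = -F/12 (Q(F) = F*(-1/12) = -F/12)
D = -1791/4 (D = -448 - 1/12*(-3) = -448 + ¼ = -1791/4 ≈ -447.75)
Z = 84 (Z = 9 + 5*(6 + 3²) = 9 + 5*(6 + 9) = 9 + 5*15 = 9 + 75 = 84)
Z*D = 84*(-1791/4) = -37611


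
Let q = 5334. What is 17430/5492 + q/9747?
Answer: 33197423/8921754 ≈ 3.7210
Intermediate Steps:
17430/5492 + q/9747 = 17430/5492 + 5334/9747 = 17430*(1/5492) + 5334*(1/9747) = 8715/2746 + 1778/3249 = 33197423/8921754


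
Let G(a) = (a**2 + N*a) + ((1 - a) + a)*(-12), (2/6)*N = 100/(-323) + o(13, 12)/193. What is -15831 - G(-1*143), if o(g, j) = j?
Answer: -2267527748/62339 ≈ -36374.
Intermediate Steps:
N = -46272/62339 (N = 3*(100/(-323) + 12/193) = 3*(100*(-1/323) + 12*(1/193)) = 3*(-100/323 + 12/193) = 3*(-15424/62339) = -46272/62339 ≈ -0.74226)
G(a) = -12 + a**2 - 46272*a/62339 (G(a) = (a**2 - 46272*a/62339) + ((1 - a) + a)*(-12) = (a**2 - 46272*a/62339) + 1*(-12) = (a**2 - 46272*a/62339) - 12 = -12 + a**2 - 46272*a/62339)
-15831 - G(-1*143) = -15831 - (-12 + (-1*143)**2 - (-46272)*143/62339) = -15831 - (-12 + (-143)**2 - 46272/62339*(-143)) = -15831 - (-12 + 20449 + 6616896/62339) = -15831 - 1*1280639039/62339 = -15831 - 1280639039/62339 = -2267527748/62339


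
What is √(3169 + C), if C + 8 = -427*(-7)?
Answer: 5*√246 ≈ 78.422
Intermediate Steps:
C = 2981 (C = -8 - 427*(-7) = -8 + 2989 = 2981)
√(3169 + C) = √(3169 + 2981) = √6150 = 5*√246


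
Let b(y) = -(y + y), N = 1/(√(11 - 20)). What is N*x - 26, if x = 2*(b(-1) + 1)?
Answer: -26 - 2*I ≈ -26.0 - 2.0*I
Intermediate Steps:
N = -I/3 (N = 1/(√(-9)) = 1/(3*I) = -I/3 ≈ -0.33333*I)
b(y) = -2*y
x = 6 (x = 2*(-2*(-1) + 1) = 2*(2 + 1) = 2*3 = 6)
N*x - 26 = -I/3*6 - 26 = -2*I - 26 = -26 - 2*I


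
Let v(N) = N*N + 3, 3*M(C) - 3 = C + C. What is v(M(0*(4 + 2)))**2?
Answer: 16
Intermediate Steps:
M(C) = 1 + 2*C/3 (M(C) = 1 + (C + C)/3 = 1 + (2*C)/3 = 1 + 2*C/3)
v(N) = 3 + N**2 (v(N) = N**2 + 3 = 3 + N**2)
v(M(0*(4 + 2)))**2 = (3 + (1 + 2*(0*(4 + 2))/3)**2)**2 = (3 + (1 + 2*(0*6)/3)**2)**2 = (3 + (1 + (2/3)*0)**2)**2 = (3 + (1 + 0)**2)**2 = (3 + 1**2)**2 = (3 + 1)**2 = 4**2 = 16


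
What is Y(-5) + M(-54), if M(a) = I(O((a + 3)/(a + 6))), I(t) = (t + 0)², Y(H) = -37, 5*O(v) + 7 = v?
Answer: -9111/256 ≈ -35.590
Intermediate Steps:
O(v) = -7/5 + v/5
I(t) = t²
M(a) = (-7/5 + (3 + a)/(5*(6 + a)))² (M(a) = (-7/5 + ((a + 3)/(a + 6))/5)² = (-7/5 + ((3 + a)/(6 + a))/5)² = (-7/5 + (3 + a)/(5*(6 + a)))²)
Y(-5) + M(-54) = -37 + 9*(13 + 2*(-54))²/(25*(6 - 54)²) = -37 + (9/25)*(13 - 108)²/(-48)² = -37 + (9/25)*(1/2304)*(-95)² = -37 + (9/25)*(1/2304)*9025 = -37 + 361/256 = -9111/256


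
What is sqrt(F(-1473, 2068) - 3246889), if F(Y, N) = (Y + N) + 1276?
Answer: I*sqrt(3245018) ≈ 1801.4*I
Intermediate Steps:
F(Y, N) = 1276 + N + Y (F(Y, N) = (N + Y) + 1276 = 1276 + N + Y)
sqrt(F(-1473, 2068) - 3246889) = sqrt((1276 + 2068 - 1473) - 3246889) = sqrt(1871 - 3246889) = sqrt(-3245018) = I*sqrt(3245018)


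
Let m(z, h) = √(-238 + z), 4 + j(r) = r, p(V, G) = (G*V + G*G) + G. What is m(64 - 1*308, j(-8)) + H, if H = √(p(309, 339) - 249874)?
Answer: I*(√482 + √29863) ≈ 194.76*I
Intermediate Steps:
p(V, G) = G + G² + G*V (p(V, G) = (G*V + G²) + G = (G² + G*V) + G = G + G² + G*V)
j(r) = -4 + r
H = I*√29863 (H = √(339*(1 + 339 + 309) - 249874) = √(339*649 - 249874) = √(220011 - 249874) = √(-29863) = I*√29863 ≈ 172.81*I)
m(64 - 1*308, j(-8)) + H = √(-238 + (64 - 1*308)) + I*√29863 = √(-238 + (64 - 308)) + I*√29863 = √(-238 - 244) + I*√29863 = √(-482) + I*√29863 = I*√482 + I*√29863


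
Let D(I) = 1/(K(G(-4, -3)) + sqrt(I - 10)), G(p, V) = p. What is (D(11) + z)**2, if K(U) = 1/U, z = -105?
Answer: 96721/9 ≈ 10747.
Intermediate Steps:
D(I) = 1/(-1/4 + sqrt(-10 + I)) (D(I) = 1/(1/(-4) + sqrt(I - 10)) = 1/(-1/4 + sqrt(-10 + I)))
(D(11) + z)**2 = (4/(-1 + 4*sqrt(-10 + 11)) - 105)**2 = (4/(-1 + 4*sqrt(1)) - 105)**2 = (4/(-1 + 4*1) - 105)**2 = (4/(-1 + 4) - 105)**2 = (4/3 - 105)**2 = (-311/3)**2 = 96721/9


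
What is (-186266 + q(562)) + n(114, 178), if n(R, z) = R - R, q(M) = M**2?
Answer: 129578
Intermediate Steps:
n(R, z) = 0
(-186266 + q(562)) + n(114, 178) = (-186266 + 562**2) + 0 = (-186266 + 315844) + 0 = 129578 + 0 = 129578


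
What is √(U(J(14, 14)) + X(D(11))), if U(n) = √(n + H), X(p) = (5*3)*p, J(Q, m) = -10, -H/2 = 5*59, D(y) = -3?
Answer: √(-45 + 10*I*√6) ≈ 1.7656 + 6.9367*I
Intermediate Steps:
H = -590 (H = -10*59 = -2*295 = -590)
X(p) = 15*p
U(n) = √(-590 + n) (U(n) = √(n - 590) = √(-590 + n))
√(U(J(14, 14)) + X(D(11))) = √(√(-590 - 10) + 15*(-3)) = √(√(-600) - 45) = √(10*I*√6 - 45) = √(-45 + 10*I*√6)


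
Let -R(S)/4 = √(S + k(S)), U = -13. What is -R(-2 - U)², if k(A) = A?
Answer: -352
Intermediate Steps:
R(S) = -4*√2*√S (R(S) = -4*√(S + S) = -4*√2*√S)
-R(-2 - U)² = -(-4*√2*√(-2 - 1*(-13)))² = -(-4*√2*√(-2 + 13))² = -(-4*√2*√11)² = -(-4*√22)² = -1*352 = -352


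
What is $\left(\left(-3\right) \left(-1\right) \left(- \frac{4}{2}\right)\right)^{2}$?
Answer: $36$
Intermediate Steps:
$\left(\left(-3\right) \left(-1\right) \left(- \frac{4}{2}\right)\right)^{2} = \left(3 \left(\left(-4\right) \frac{1}{2}\right)\right)^{2} = \left(3 \left(-2\right)\right)^{2} = \left(-6\right)^{2} = 36$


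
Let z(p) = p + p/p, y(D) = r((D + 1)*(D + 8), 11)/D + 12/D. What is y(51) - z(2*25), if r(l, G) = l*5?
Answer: 12751/51 ≈ 250.02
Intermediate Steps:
r(l, G) = 5*l
y(D) = 12/D + 5*(1 + D)*(8 + D)/D (y(D) = (5*((D + 1)*(D + 8)))/D + 12/D = (5*((1 + D)*(8 + D)))/D + 12/D = (5*(1 + D)*(8 + D))/D + 12/D = 5*(1 + D)*(8 + D)/D + 12/D = 12/D + 5*(1 + D)*(8 + D)/D)
z(p) = 1 + p (z(p) = p + 1 = 1 + p)
y(51) - z(2*25) = (45 + 5*51 + 52/51) - (1 + 2*25) = (45 + 255 + 52*(1/51)) - (1 + 50) = (45 + 255 + 52/51) - 1*51 = 15352/51 - 51 = 12751/51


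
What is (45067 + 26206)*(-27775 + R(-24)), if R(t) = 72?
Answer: -1974475919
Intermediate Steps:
(45067 + 26206)*(-27775 + R(-24)) = (45067 + 26206)*(-27775 + 72) = 71273*(-27703) = -1974475919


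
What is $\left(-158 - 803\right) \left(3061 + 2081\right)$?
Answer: $-4941462$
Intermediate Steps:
$\left(-158 - 803\right) \left(3061 + 2081\right) = \left(-961\right) 5142 = -4941462$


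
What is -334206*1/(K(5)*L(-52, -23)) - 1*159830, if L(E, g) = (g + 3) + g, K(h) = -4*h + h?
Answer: -34474852/215 ≈ -1.6035e+5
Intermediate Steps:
K(h) = -3*h
L(E, g) = 3 + 2*g (L(E, g) = (3 + g) + g = 3 + 2*g)
-334206*1/(K(5)*L(-52, -23)) - 1*159830 = -334206*(-1/(15*(3 + 2*(-23)))) - 1*159830 = -334206*(-1/(15*(3 - 46))) - 159830 = -334206/((-15*(-43))) - 159830 = -334206/645 - 159830 = -334206*1/645 - 159830 = -111402/215 - 159830 = -34474852/215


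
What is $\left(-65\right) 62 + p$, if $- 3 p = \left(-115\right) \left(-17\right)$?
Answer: $- \frac{14045}{3} \approx -4681.7$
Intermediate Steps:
$p = - \frac{1955}{3}$ ($p = - \frac{\left(-115\right) \left(-17\right)}{3} = \left(- \frac{1}{3}\right) 1955 = - \frac{1955}{3} \approx -651.67$)
$\left(-65\right) 62 + p = \left(-65\right) 62 - \frac{1955}{3} = -4030 - \frac{1955}{3} = - \frac{14045}{3}$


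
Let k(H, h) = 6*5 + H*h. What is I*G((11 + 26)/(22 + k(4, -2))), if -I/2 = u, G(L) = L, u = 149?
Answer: -5513/22 ≈ -250.59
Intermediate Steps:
k(H, h) = 30 + H*h
I = -298 (I = -2*149 = -298)
I*G((11 + 26)/(22 + k(4, -2))) = -298*(11 + 26)/(22 + (30 + 4*(-2))) = -11026/(22 + (30 - 8)) = -11026/(22 + 22) = -11026/44 = -298*37/44 = -5513/22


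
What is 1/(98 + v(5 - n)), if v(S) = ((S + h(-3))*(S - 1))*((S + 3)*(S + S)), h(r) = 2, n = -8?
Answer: 1/74978 ≈ 1.3337e-5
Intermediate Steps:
v(S) = 2*S*(-1 + S)*(2 + S)*(3 + S) (v(S) = ((S + 2)*(S - 1))*((S + 3)*(S + S)) = ((2 + S)*(-1 + S))*((3 + S)*(2*S)) = ((-1 + S)*(2 + S))*(2*S*(3 + S)) = 2*S*(-1 + S)*(2 + S)*(3 + S))
1/(98 + v(5 - n)) = 1/(98 + 2*(5 - 1*(-8))*(-6 + (5 - 1*(-8)) + (5 - 1*(-8))³ + 4*(5 - 1*(-8))²)) = 1/(98 + 2*(5 + 8)*(-6 + (5 + 8) + (5 + 8)³ + 4*(5 + 8)²)) = 1/(98 + 2*13*(-6 + 13 + 13³ + 4*13²)) = 1/(98 + 2*13*(-6 + 13 + 2197 + 4*169)) = 1/(98 + 2*13*(-6 + 13 + 2197 + 676)) = 1/(98 + 2*13*2880) = 1/(98 + 74880) = 1/74978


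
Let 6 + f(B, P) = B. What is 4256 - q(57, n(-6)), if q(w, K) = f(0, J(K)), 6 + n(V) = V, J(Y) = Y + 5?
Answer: 4262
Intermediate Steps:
J(Y) = 5 + Y
n(V) = -6 + V
f(B, P) = -6 + B
q(w, K) = -6 (q(w, K) = -6 + 0 = -6)
4256 - q(57, n(-6)) = 4256 - 1*(-6) = 4256 + 6 = 4262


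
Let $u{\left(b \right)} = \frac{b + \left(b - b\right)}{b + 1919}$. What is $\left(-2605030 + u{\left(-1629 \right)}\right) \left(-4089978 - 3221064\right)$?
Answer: $\frac{2761601097326409}{145} \approx 1.9046 \cdot 10^{13}$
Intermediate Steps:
$u{\left(b \right)} = \frac{b}{1919 + b}$ ($u{\left(b \right)} = \frac{b + 0}{1919 + b} = \frac{b}{1919 + b}$)
$\left(-2605030 + u{\left(-1629 \right)}\right) \left(-4089978 - 3221064\right) = \left(-2605030 - \frac{1629}{1919 - 1629}\right) \left(-4089978 - 3221064\right) = \left(-2605030 - \frac{1629}{290}\right) \left(-7311042\right) = \left(- \frac{755460329}{290}\right) \left(-7311042\right) = \frac{2761601097326409}{145}$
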